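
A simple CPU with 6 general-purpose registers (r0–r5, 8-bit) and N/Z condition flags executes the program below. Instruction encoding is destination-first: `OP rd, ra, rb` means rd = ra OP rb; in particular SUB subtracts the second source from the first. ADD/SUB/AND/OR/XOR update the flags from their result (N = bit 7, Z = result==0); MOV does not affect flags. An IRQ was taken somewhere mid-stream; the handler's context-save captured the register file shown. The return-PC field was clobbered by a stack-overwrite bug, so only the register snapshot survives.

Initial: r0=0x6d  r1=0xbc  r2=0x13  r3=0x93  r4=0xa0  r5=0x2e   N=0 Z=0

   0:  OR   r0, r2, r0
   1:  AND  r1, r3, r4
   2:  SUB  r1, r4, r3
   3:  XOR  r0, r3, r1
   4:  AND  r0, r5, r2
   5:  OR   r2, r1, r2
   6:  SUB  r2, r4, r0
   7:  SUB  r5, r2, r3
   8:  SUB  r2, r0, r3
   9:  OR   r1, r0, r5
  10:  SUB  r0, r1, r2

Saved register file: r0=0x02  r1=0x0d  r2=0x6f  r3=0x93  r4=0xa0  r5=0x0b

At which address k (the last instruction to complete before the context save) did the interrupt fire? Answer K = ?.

after  0: r0=0x7f r1=0xbc r2=0x13 r3=0x93 r4=0xa0 r5=0x2e  N=0 Z=0
after  1: r0=0x7f r1=0x80 r2=0x13 r3=0x93 r4=0xa0 r5=0x2e  N=1 Z=0
after  2: r0=0x7f r1=0x0d r2=0x13 r3=0x93 r4=0xa0 r5=0x2e  N=0 Z=0
after  3: r0=0x9e r1=0x0d r2=0x13 r3=0x93 r4=0xa0 r5=0x2e  N=1 Z=0
after  4: r0=0x02 r1=0x0d r2=0x13 r3=0x93 r4=0xa0 r5=0x2e  N=0 Z=0
after  5: r0=0x02 r1=0x0d r2=0x1f r3=0x93 r4=0xa0 r5=0x2e  N=0 Z=0
after  6: r0=0x02 r1=0x0d r2=0x9e r3=0x93 r4=0xa0 r5=0x2e  N=1 Z=0
after  7: r0=0x02 r1=0x0d r2=0x9e r3=0x93 r4=0xa0 r5=0x0b  N=0 Z=0
after  8: r0=0x02 r1=0x0d r2=0x6f r3=0x93 r4=0xa0 r5=0x0b  N=0 Z=0
-- IRQ taken; context saved, return-PC = 9 --

K = 8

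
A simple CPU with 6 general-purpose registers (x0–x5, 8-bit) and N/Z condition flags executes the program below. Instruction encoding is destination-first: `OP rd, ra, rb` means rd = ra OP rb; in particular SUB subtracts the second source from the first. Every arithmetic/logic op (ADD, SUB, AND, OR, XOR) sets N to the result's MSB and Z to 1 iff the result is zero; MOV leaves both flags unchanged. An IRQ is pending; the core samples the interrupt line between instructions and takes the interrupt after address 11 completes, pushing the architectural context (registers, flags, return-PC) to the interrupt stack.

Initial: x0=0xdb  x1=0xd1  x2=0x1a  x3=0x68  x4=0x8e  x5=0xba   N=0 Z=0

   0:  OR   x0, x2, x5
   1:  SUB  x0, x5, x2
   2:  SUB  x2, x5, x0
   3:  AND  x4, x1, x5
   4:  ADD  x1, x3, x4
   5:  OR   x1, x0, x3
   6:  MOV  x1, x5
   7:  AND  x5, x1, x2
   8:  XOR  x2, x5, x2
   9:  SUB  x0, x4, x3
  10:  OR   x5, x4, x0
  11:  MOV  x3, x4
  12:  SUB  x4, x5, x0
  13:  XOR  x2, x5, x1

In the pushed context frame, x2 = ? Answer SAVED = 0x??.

SAVED = 0x00

after  0: x0=0xba x1=0xd1 x2=0x1a x3=0x68 x4=0x8e x5=0xba  N=1 Z=0
after  1: x0=0xa0 x1=0xd1 x2=0x1a x3=0x68 x4=0x8e x5=0xba  N=1 Z=0
after  2: x0=0xa0 x1=0xd1 x2=0x1a x3=0x68 x4=0x8e x5=0xba  N=0 Z=0
after  3: x0=0xa0 x1=0xd1 x2=0x1a x3=0x68 x4=0x90 x5=0xba  N=1 Z=0
after  4: x0=0xa0 x1=0xf8 x2=0x1a x3=0x68 x4=0x90 x5=0xba  N=1 Z=0
after  5: x0=0xa0 x1=0xe8 x2=0x1a x3=0x68 x4=0x90 x5=0xba  N=1 Z=0
after  6: x0=0xa0 x1=0xba x2=0x1a x3=0x68 x4=0x90 x5=0xba  N=1 Z=0
after  7: x0=0xa0 x1=0xba x2=0x1a x3=0x68 x4=0x90 x5=0x1a  N=0 Z=0
after  8: x0=0xa0 x1=0xba x2=0x00 x3=0x68 x4=0x90 x5=0x1a  N=0 Z=1
after  9: x0=0x28 x1=0xba x2=0x00 x3=0x68 x4=0x90 x5=0x1a  N=0 Z=0
after 10: x0=0x28 x1=0xba x2=0x00 x3=0x68 x4=0x90 x5=0xb8  N=1 Z=0
after 11: x0=0x28 x1=0xba x2=0x00 x3=0x90 x4=0x90 x5=0xb8  N=1 Z=0
-- IRQ taken; context saved, return-PC = 12 --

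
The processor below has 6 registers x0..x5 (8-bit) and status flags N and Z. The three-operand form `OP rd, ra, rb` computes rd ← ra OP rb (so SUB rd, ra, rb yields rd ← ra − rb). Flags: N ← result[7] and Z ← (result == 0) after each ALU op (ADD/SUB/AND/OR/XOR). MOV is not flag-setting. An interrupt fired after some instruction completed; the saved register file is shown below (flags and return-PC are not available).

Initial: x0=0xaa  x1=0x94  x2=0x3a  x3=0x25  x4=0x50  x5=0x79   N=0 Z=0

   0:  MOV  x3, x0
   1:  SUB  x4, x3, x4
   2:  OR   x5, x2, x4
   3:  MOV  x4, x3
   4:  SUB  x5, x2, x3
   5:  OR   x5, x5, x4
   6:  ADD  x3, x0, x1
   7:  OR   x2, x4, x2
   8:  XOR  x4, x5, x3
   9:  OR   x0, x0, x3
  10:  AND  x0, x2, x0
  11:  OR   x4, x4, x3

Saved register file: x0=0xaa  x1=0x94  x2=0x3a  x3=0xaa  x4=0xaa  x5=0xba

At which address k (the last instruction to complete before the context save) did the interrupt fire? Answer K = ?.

K = 5

after  0: x0=0xaa x1=0x94 x2=0x3a x3=0xaa x4=0x50 x5=0x79  N=0 Z=0
after  1: x0=0xaa x1=0x94 x2=0x3a x3=0xaa x4=0x5a x5=0x79  N=0 Z=0
after  2: x0=0xaa x1=0x94 x2=0x3a x3=0xaa x4=0x5a x5=0x7a  N=0 Z=0
after  3: x0=0xaa x1=0x94 x2=0x3a x3=0xaa x4=0xaa x5=0x7a  N=0 Z=0
after  4: x0=0xaa x1=0x94 x2=0x3a x3=0xaa x4=0xaa x5=0x90  N=1 Z=0
after  5: x0=0xaa x1=0x94 x2=0x3a x3=0xaa x4=0xaa x5=0xba  N=1 Z=0
-- IRQ taken; context saved, return-PC = 6 --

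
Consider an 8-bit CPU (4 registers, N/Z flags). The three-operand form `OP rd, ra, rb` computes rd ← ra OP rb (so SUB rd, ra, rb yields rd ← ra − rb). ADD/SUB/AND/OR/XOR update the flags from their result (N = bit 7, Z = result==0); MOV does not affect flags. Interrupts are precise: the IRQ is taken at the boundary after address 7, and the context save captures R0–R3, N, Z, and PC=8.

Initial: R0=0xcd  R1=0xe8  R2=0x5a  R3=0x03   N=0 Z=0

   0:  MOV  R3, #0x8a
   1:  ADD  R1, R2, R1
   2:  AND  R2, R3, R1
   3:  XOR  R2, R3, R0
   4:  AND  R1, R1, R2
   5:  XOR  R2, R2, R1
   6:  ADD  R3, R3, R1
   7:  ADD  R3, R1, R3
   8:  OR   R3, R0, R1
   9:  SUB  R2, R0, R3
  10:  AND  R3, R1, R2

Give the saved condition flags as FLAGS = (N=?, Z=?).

FLAGS = (N=0, Z=0)

after  0: R0=0xcd R1=0xe8 R2=0x5a R3=0x8a  N=0 Z=0
after  1: R0=0xcd R1=0x42 R2=0x5a R3=0x8a  N=0 Z=0
after  2: R0=0xcd R1=0x42 R2=0x02 R3=0x8a  N=0 Z=0
after  3: R0=0xcd R1=0x42 R2=0x47 R3=0x8a  N=0 Z=0
after  4: R0=0xcd R1=0x42 R2=0x47 R3=0x8a  N=0 Z=0
after  5: R0=0xcd R1=0x42 R2=0x05 R3=0x8a  N=0 Z=0
after  6: R0=0xcd R1=0x42 R2=0x05 R3=0xcc  N=1 Z=0
after  7: R0=0xcd R1=0x42 R2=0x05 R3=0x0e  N=0 Z=0
-- IRQ taken; context saved, return-PC = 8 --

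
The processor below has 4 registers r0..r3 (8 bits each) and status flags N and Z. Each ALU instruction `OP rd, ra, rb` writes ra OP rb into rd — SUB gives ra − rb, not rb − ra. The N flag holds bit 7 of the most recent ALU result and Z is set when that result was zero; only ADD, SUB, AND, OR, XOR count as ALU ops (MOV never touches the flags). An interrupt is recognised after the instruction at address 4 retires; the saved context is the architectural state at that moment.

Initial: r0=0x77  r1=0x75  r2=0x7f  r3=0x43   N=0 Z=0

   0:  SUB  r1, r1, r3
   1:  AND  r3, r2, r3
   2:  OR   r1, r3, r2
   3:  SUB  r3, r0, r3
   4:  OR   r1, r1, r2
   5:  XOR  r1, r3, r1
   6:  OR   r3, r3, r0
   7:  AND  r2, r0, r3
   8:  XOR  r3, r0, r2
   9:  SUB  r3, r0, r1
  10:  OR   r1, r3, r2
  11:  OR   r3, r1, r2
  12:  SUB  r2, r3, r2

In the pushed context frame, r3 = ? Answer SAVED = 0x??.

SAVED = 0x34

after  0: r0=0x77 r1=0x32 r2=0x7f r3=0x43  N=0 Z=0
after  1: r0=0x77 r1=0x32 r2=0x7f r3=0x43  N=0 Z=0
after  2: r0=0x77 r1=0x7f r2=0x7f r3=0x43  N=0 Z=0
after  3: r0=0x77 r1=0x7f r2=0x7f r3=0x34  N=0 Z=0
after  4: r0=0x77 r1=0x7f r2=0x7f r3=0x34  N=0 Z=0
-- IRQ taken; context saved, return-PC = 5 --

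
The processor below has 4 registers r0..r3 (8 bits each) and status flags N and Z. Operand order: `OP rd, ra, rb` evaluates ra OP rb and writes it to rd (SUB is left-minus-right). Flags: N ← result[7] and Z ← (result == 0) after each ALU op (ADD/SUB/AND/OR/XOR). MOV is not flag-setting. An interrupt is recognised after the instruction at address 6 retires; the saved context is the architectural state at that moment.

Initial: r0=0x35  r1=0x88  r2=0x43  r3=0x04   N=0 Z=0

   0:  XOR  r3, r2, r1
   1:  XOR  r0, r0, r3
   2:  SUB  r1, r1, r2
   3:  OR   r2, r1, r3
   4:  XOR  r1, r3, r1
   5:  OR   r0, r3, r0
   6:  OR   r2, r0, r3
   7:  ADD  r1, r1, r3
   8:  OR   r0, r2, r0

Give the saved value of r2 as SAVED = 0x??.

after  0: r0=0x35 r1=0x88 r2=0x43 r3=0xcb  N=1 Z=0
after  1: r0=0xfe r1=0x88 r2=0x43 r3=0xcb  N=1 Z=0
after  2: r0=0xfe r1=0x45 r2=0x43 r3=0xcb  N=0 Z=0
after  3: r0=0xfe r1=0x45 r2=0xcf r3=0xcb  N=1 Z=0
after  4: r0=0xfe r1=0x8e r2=0xcf r3=0xcb  N=1 Z=0
after  5: r0=0xff r1=0x8e r2=0xcf r3=0xcb  N=1 Z=0
after  6: r0=0xff r1=0x8e r2=0xff r3=0xcb  N=1 Z=0
-- IRQ taken; context saved, return-PC = 7 --

SAVED = 0xff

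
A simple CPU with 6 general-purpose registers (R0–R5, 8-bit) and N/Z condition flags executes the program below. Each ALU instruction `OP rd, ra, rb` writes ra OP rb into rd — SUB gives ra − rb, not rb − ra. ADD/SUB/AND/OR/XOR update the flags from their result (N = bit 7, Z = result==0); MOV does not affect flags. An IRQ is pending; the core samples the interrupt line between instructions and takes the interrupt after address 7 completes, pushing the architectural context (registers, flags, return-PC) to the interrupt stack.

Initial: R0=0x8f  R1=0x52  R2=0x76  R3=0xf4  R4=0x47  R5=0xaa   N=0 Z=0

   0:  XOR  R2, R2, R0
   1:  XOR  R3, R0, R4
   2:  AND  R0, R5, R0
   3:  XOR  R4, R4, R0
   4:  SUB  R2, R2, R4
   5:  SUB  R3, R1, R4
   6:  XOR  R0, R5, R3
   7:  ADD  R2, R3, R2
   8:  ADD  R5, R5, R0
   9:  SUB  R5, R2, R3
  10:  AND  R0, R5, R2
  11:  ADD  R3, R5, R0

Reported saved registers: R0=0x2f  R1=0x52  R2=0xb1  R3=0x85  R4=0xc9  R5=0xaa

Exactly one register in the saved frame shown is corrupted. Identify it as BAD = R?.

BAD = R4

after  0: R0=0x8f R1=0x52 R2=0xf9 R3=0xf4 R4=0x47 R5=0xaa  N=1 Z=0
after  1: R0=0x8f R1=0x52 R2=0xf9 R3=0xc8 R4=0x47 R5=0xaa  N=1 Z=0
after  2: R0=0x8a R1=0x52 R2=0xf9 R3=0xc8 R4=0x47 R5=0xaa  N=1 Z=0
after  3: R0=0x8a R1=0x52 R2=0xf9 R3=0xc8 R4=0xcd R5=0xaa  N=1 Z=0
after  4: R0=0x8a R1=0x52 R2=0x2c R3=0xc8 R4=0xcd R5=0xaa  N=0 Z=0
after  5: R0=0x8a R1=0x52 R2=0x2c R3=0x85 R4=0xcd R5=0xaa  N=1 Z=0
after  6: R0=0x2f R1=0x52 R2=0x2c R3=0x85 R4=0xcd R5=0xaa  N=0 Z=0
after  7: R0=0x2f R1=0x52 R2=0xb1 R3=0x85 R4=0xcd R5=0xaa  N=1 Z=0
-- IRQ taken; context saved, return-PC = 8 --
mismatch: R4: reported 0xc9 vs actual 0xcd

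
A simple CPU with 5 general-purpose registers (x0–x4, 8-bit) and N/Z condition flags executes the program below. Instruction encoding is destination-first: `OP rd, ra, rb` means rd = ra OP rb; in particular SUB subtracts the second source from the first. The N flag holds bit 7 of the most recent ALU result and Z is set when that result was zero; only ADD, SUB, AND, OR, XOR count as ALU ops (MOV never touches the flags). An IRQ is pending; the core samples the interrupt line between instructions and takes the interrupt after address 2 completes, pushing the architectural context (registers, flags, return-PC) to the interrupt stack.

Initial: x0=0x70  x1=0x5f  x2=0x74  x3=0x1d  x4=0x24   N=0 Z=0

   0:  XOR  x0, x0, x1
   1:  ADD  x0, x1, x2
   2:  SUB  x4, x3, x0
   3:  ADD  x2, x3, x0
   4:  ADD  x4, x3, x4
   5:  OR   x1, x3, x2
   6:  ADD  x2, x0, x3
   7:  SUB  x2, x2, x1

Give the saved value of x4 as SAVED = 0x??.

after  0: x0=0x2f x1=0x5f x2=0x74 x3=0x1d x4=0x24  N=0 Z=0
after  1: x0=0xd3 x1=0x5f x2=0x74 x3=0x1d x4=0x24  N=1 Z=0
after  2: x0=0xd3 x1=0x5f x2=0x74 x3=0x1d x4=0x4a  N=0 Z=0
-- IRQ taken; context saved, return-PC = 3 --

SAVED = 0x4a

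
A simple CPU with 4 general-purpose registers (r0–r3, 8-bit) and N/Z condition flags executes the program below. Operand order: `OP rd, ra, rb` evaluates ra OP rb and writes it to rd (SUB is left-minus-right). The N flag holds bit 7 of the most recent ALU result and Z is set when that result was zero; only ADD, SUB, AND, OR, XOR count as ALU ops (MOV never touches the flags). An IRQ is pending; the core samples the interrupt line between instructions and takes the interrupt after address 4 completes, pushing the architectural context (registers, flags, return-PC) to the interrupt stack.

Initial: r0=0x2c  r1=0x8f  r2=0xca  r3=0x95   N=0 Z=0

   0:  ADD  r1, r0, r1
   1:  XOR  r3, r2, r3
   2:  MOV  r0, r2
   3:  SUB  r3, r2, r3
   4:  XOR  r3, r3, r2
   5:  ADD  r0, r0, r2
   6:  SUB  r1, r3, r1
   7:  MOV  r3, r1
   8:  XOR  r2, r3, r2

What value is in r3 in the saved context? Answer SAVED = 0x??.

after  0: r0=0x2c r1=0xbb r2=0xca r3=0x95  N=1 Z=0
after  1: r0=0x2c r1=0xbb r2=0xca r3=0x5f  N=0 Z=0
after  2: r0=0xca r1=0xbb r2=0xca r3=0x5f  N=0 Z=0
after  3: r0=0xca r1=0xbb r2=0xca r3=0x6b  N=0 Z=0
after  4: r0=0xca r1=0xbb r2=0xca r3=0xa1  N=1 Z=0
-- IRQ taken; context saved, return-PC = 5 --

SAVED = 0xa1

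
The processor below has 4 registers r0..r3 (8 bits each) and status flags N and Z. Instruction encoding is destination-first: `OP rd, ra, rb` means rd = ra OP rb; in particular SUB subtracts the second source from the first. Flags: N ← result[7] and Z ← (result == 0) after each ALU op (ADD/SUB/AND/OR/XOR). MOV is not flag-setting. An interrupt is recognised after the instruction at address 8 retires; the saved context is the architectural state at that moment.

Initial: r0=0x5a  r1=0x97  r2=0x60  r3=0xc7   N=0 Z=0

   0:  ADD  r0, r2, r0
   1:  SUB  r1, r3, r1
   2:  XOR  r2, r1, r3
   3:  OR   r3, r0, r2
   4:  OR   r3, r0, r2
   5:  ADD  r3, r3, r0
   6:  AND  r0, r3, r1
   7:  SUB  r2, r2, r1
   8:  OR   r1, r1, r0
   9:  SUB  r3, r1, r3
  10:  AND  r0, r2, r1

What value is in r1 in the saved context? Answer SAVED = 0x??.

after  0: r0=0xba r1=0x97 r2=0x60 r3=0xc7  N=1 Z=0
after  1: r0=0xba r1=0x30 r2=0x60 r3=0xc7  N=0 Z=0
after  2: r0=0xba r1=0x30 r2=0xf7 r3=0xc7  N=1 Z=0
after  3: r0=0xba r1=0x30 r2=0xf7 r3=0xff  N=1 Z=0
after  4: r0=0xba r1=0x30 r2=0xf7 r3=0xff  N=1 Z=0
after  5: r0=0xba r1=0x30 r2=0xf7 r3=0xb9  N=1 Z=0
after  6: r0=0x30 r1=0x30 r2=0xf7 r3=0xb9  N=0 Z=0
after  7: r0=0x30 r1=0x30 r2=0xc7 r3=0xb9  N=1 Z=0
after  8: r0=0x30 r1=0x30 r2=0xc7 r3=0xb9  N=0 Z=0
-- IRQ taken; context saved, return-PC = 9 --

SAVED = 0x30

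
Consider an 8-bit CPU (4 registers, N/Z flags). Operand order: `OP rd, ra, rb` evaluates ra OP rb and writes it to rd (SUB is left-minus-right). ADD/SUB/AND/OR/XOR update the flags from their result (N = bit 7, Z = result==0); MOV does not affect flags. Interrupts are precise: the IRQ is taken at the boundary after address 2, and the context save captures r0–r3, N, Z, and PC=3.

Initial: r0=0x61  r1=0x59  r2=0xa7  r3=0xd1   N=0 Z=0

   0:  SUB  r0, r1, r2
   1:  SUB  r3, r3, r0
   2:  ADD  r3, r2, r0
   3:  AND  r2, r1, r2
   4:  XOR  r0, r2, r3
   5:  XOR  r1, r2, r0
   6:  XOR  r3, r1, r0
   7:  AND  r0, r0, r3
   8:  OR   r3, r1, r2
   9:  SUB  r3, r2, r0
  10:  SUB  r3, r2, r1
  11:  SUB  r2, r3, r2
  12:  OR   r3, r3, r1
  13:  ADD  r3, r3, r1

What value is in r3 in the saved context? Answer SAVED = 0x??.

after  0: r0=0xb2 r1=0x59 r2=0xa7 r3=0xd1  N=1 Z=0
after  1: r0=0xb2 r1=0x59 r2=0xa7 r3=0x1f  N=0 Z=0
after  2: r0=0xb2 r1=0x59 r2=0xa7 r3=0x59  N=0 Z=0
-- IRQ taken; context saved, return-PC = 3 --

SAVED = 0x59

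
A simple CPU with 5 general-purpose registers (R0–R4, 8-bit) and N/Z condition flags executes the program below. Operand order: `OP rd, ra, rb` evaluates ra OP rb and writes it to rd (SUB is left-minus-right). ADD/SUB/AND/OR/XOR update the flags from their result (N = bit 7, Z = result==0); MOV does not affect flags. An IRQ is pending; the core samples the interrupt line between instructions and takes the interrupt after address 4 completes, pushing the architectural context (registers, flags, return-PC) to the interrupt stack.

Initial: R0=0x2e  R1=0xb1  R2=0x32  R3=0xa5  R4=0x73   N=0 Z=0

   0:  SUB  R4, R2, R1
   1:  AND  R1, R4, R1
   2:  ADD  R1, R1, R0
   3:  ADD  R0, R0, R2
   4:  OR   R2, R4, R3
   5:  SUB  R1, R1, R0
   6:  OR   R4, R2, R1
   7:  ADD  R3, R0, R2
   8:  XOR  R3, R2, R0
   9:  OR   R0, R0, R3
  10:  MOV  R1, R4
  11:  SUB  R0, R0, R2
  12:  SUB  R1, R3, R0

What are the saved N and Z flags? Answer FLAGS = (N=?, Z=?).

FLAGS = (N=1, Z=0)

after  0: R0=0x2e R1=0xb1 R2=0x32 R3=0xa5 R4=0x81  N=1 Z=0
after  1: R0=0x2e R1=0x81 R2=0x32 R3=0xa5 R4=0x81  N=1 Z=0
after  2: R0=0x2e R1=0xaf R2=0x32 R3=0xa5 R4=0x81  N=1 Z=0
after  3: R0=0x60 R1=0xaf R2=0x32 R3=0xa5 R4=0x81  N=0 Z=0
after  4: R0=0x60 R1=0xaf R2=0xa5 R3=0xa5 R4=0x81  N=1 Z=0
-- IRQ taken; context saved, return-PC = 5 --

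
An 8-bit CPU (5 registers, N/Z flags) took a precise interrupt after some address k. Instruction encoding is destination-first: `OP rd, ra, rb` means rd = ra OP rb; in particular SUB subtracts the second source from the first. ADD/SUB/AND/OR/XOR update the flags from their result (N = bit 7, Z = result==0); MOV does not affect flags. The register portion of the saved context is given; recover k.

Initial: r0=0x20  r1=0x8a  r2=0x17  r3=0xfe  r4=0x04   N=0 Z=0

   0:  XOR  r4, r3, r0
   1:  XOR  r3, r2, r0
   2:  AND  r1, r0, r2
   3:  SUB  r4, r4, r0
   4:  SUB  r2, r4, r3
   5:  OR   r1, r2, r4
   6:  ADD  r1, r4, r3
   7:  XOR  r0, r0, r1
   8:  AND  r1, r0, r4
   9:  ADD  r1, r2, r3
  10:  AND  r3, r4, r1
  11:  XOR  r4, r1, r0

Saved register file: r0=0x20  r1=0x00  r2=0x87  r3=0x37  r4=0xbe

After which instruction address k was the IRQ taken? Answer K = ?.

K = 4

after  0: r0=0x20 r1=0x8a r2=0x17 r3=0xfe r4=0xde  N=1 Z=0
after  1: r0=0x20 r1=0x8a r2=0x17 r3=0x37 r4=0xde  N=0 Z=0
after  2: r0=0x20 r1=0x00 r2=0x17 r3=0x37 r4=0xde  N=0 Z=1
after  3: r0=0x20 r1=0x00 r2=0x17 r3=0x37 r4=0xbe  N=1 Z=0
after  4: r0=0x20 r1=0x00 r2=0x87 r3=0x37 r4=0xbe  N=1 Z=0
-- IRQ taken; context saved, return-PC = 5 --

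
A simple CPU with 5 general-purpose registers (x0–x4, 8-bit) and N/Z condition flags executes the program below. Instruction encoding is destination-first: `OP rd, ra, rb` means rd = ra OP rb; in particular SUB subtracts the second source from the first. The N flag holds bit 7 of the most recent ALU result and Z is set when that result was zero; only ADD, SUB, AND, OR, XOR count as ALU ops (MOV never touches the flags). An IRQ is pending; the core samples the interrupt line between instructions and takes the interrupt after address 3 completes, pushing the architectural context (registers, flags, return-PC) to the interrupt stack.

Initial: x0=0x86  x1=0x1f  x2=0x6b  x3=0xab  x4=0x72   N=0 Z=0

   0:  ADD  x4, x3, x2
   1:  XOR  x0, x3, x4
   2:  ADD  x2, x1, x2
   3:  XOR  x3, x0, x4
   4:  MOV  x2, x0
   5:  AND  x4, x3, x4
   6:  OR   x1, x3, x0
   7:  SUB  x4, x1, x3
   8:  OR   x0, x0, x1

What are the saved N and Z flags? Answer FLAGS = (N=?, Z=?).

after  0: x0=0x86 x1=0x1f x2=0x6b x3=0xab x4=0x16  N=0 Z=0
after  1: x0=0xbd x1=0x1f x2=0x6b x3=0xab x4=0x16  N=1 Z=0
after  2: x0=0xbd x1=0x1f x2=0x8a x3=0xab x4=0x16  N=1 Z=0
after  3: x0=0xbd x1=0x1f x2=0x8a x3=0xab x4=0x16  N=1 Z=0
-- IRQ taken; context saved, return-PC = 4 --

FLAGS = (N=1, Z=0)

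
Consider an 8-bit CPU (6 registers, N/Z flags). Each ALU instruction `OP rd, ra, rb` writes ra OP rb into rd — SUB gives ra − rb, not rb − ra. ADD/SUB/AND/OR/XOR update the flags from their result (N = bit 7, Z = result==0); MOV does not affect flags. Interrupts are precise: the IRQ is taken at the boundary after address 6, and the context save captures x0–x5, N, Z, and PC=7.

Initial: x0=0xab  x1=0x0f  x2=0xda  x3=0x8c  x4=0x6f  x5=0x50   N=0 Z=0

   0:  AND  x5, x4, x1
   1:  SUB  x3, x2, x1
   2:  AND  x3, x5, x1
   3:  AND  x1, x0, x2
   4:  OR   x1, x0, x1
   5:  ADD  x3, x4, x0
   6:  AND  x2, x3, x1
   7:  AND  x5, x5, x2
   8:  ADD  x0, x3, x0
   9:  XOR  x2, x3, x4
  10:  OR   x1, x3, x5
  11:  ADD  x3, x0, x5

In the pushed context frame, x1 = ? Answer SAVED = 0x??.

SAVED = 0xab

after  0: x0=0xab x1=0x0f x2=0xda x3=0x8c x4=0x6f x5=0x0f  N=0 Z=0
after  1: x0=0xab x1=0x0f x2=0xda x3=0xcb x4=0x6f x5=0x0f  N=1 Z=0
after  2: x0=0xab x1=0x0f x2=0xda x3=0x0f x4=0x6f x5=0x0f  N=0 Z=0
after  3: x0=0xab x1=0x8a x2=0xda x3=0x0f x4=0x6f x5=0x0f  N=1 Z=0
after  4: x0=0xab x1=0xab x2=0xda x3=0x0f x4=0x6f x5=0x0f  N=1 Z=0
after  5: x0=0xab x1=0xab x2=0xda x3=0x1a x4=0x6f x5=0x0f  N=0 Z=0
after  6: x0=0xab x1=0xab x2=0x0a x3=0x1a x4=0x6f x5=0x0f  N=0 Z=0
-- IRQ taken; context saved, return-PC = 7 --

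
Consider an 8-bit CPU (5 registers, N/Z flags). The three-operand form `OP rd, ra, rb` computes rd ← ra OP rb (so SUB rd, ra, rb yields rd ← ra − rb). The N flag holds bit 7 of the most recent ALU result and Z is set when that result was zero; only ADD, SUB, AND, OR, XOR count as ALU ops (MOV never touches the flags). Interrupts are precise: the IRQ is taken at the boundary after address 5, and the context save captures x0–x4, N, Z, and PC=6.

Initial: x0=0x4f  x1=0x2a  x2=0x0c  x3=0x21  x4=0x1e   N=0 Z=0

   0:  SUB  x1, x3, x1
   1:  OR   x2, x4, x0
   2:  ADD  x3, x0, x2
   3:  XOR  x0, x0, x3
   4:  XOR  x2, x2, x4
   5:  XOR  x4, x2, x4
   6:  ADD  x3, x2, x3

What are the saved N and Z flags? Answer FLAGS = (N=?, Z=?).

after  0: x0=0x4f x1=0xf7 x2=0x0c x3=0x21 x4=0x1e  N=1 Z=0
after  1: x0=0x4f x1=0xf7 x2=0x5f x3=0x21 x4=0x1e  N=0 Z=0
after  2: x0=0x4f x1=0xf7 x2=0x5f x3=0xae x4=0x1e  N=1 Z=0
after  3: x0=0xe1 x1=0xf7 x2=0x5f x3=0xae x4=0x1e  N=1 Z=0
after  4: x0=0xe1 x1=0xf7 x2=0x41 x3=0xae x4=0x1e  N=0 Z=0
after  5: x0=0xe1 x1=0xf7 x2=0x41 x3=0xae x4=0x5f  N=0 Z=0
-- IRQ taken; context saved, return-PC = 6 --

FLAGS = (N=0, Z=0)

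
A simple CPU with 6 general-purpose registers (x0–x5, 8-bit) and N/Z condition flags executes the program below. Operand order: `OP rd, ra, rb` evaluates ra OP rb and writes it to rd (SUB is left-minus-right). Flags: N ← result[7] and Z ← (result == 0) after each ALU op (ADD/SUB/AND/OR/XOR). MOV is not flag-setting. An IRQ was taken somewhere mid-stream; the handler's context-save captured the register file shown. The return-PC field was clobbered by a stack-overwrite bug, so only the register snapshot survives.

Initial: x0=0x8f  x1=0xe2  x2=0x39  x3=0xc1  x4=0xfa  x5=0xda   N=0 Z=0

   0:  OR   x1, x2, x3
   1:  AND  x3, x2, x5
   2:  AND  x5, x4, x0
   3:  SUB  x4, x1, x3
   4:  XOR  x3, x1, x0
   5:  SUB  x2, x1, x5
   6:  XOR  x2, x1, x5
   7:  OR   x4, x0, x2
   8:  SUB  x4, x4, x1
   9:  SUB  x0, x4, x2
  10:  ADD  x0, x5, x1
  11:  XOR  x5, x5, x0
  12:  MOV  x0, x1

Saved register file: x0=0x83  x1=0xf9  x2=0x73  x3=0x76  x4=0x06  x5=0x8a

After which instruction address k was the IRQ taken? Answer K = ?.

after  0: x0=0x8f x1=0xf9 x2=0x39 x3=0xc1 x4=0xfa x5=0xda  N=1 Z=0
after  1: x0=0x8f x1=0xf9 x2=0x39 x3=0x18 x4=0xfa x5=0xda  N=0 Z=0
after  2: x0=0x8f x1=0xf9 x2=0x39 x3=0x18 x4=0xfa x5=0x8a  N=1 Z=0
after  3: x0=0x8f x1=0xf9 x2=0x39 x3=0x18 x4=0xe1 x5=0x8a  N=1 Z=0
after  4: x0=0x8f x1=0xf9 x2=0x39 x3=0x76 x4=0xe1 x5=0x8a  N=0 Z=0
after  5: x0=0x8f x1=0xf9 x2=0x6f x3=0x76 x4=0xe1 x5=0x8a  N=0 Z=0
after  6: x0=0x8f x1=0xf9 x2=0x73 x3=0x76 x4=0xe1 x5=0x8a  N=0 Z=0
after  7: x0=0x8f x1=0xf9 x2=0x73 x3=0x76 x4=0xff x5=0x8a  N=1 Z=0
after  8: x0=0x8f x1=0xf9 x2=0x73 x3=0x76 x4=0x06 x5=0x8a  N=0 Z=0
after  9: x0=0x93 x1=0xf9 x2=0x73 x3=0x76 x4=0x06 x5=0x8a  N=1 Z=0
after 10: x0=0x83 x1=0xf9 x2=0x73 x3=0x76 x4=0x06 x5=0x8a  N=1 Z=0
-- IRQ taken; context saved, return-PC = 11 --

K = 10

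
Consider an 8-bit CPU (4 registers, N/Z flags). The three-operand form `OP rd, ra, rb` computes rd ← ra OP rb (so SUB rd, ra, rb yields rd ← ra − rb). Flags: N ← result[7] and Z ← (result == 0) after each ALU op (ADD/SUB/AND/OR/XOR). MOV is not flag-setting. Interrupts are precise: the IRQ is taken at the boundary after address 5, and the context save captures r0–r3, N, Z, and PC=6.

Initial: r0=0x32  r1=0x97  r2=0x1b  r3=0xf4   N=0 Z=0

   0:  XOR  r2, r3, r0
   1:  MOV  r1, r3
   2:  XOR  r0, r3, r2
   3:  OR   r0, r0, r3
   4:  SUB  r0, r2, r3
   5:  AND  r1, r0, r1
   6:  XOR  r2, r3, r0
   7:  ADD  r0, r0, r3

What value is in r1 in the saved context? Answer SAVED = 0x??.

SAVED = 0xd0

after  0: r0=0x32 r1=0x97 r2=0xc6 r3=0xf4  N=1 Z=0
after  1: r0=0x32 r1=0xf4 r2=0xc6 r3=0xf4  N=1 Z=0
after  2: r0=0x32 r1=0xf4 r2=0xc6 r3=0xf4  N=0 Z=0
after  3: r0=0xf6 r1=0xf4 r2=0xc6 r3=0xf4  N=1 Z=0
after  4: r0=0xd2 r1=0xf4 r2=0xc6 r3=0xf4  N=1 Z=0
after  5: r0=0xd2 r1=0xd0 r2=0xc6 r3=0xf4  N=1 Z=0
-- IRQ taken; context saved, return-PC = 6 --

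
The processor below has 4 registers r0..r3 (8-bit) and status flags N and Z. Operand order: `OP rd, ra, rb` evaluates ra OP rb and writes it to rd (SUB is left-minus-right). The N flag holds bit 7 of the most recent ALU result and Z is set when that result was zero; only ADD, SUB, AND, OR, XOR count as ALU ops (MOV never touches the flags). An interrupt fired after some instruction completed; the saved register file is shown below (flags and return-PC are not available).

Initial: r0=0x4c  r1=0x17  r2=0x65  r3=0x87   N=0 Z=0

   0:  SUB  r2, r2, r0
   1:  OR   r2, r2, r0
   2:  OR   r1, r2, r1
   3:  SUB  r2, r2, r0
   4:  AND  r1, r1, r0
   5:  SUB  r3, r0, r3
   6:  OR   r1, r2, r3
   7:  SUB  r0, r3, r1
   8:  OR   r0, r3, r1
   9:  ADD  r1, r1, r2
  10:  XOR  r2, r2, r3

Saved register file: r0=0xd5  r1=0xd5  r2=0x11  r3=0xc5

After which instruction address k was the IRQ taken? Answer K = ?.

after  0: r0=0x4c r1=0x17 r2=0x19 r3=0x87  N=0 Z=0
after  1: r0=0x4c r1=0x17 r2=0x5d r3=0x87  N=0 Z=0
after  2: r0=0x4c r1=0x5f r2=0x5d r3=0x87  N=0 Z=0
after  3: r0=0x4c r1=0x5f r2=0x11 r3=0x87  N=0 Z=0
after  4: r0=0x4c r1=0x4c r2=0x11 r3=0x87  N=0 Z=0
after  5: r0=0x4c r1=0x4c r2=0x11 r3=0xc5  N=1 Z=0
after  6: r0=0x4c r1=0xd5 r2=0x11 r3=0xc5  N=1 Z=0
after  7: r0=0xf0 r1=0xd5 r2=0x11 r3=0xc5  N=1 Z=0
after  8: r0=0xd5 r1=0xd5 r2=0x11 r3=0xc5  N=1 Z=0
-- IRQ taken; context saved, return-PC = 9 --

K = 8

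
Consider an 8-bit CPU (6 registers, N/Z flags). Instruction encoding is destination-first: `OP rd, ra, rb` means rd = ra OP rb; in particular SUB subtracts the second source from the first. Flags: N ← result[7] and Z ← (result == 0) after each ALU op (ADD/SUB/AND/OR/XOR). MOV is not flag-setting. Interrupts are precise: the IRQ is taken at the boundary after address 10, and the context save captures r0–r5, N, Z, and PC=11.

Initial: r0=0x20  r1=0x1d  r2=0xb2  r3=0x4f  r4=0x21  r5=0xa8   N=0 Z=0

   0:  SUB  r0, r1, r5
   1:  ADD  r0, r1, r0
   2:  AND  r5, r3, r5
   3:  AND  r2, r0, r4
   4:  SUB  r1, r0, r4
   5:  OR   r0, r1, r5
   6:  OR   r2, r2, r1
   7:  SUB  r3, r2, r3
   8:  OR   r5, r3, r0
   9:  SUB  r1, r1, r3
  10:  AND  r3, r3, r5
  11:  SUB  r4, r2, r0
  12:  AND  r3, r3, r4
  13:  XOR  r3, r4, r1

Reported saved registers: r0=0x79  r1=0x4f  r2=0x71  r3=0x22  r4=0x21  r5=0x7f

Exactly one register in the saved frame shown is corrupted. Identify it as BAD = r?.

BAD = r5

after  0: r0=0x75 r1=0x1d r2=0xb2 r3=0x4f r4=0x21 r5=0xa8  N=0 Z=0
after  1: r0=0x92 r1=0x1d r2=0xb2 r3=0x4f r4=0x21 r5=0xa8  N=1 Z=0
after  2: r0=0x92 r1=0x1d r2=0xb2 r3=0x4f r4=0x21 r5=0x08  N=0 Z=0
after  3: r0=0x92 r1=0x1d r2=0x00 r3=0x4f r4=0x21 r5=0x08  N=0 Z=1
after  4: r0=0x92 r1=0x71 r2=0x00 r3=0x4f r4=0x21 r5=0x08  N=0 Z=0
after  5: r0=0x79 r1=0x71 r2=0x00 r3=0x4f r4=0x21 r5=0x08  N=0 Z=0
after  6: r0=0x79 r1=0x71 r2=0x71 r3=0x4f r4=0x21 r5=0x08  N=0 Z=0
after  7: r0=0x79 r1=0x71 r2=0x71 r3=0x22 r4=0x21 r5=0x08  N=0 Z=0
after  8: r0=0x79 r1=0x71 r2=0x71 r3=0x22 r4=0x21 r5=0x7b  N=0 Z=0
after  9: r0=0x79 r1=0x4f r2=0x71 r3=0x22 r4=0x21 r5=0x7b  N=0 Z=0
after 10: r0=0x79 r1=0x4f r2=0x71 r3=0x22 r4=0x21 r5=0x7b  N=0 Z=0
-- IRQ taken; context saved, return-PC = 11 --
mismatch: r5: reported 0x7f vs actual 0x7b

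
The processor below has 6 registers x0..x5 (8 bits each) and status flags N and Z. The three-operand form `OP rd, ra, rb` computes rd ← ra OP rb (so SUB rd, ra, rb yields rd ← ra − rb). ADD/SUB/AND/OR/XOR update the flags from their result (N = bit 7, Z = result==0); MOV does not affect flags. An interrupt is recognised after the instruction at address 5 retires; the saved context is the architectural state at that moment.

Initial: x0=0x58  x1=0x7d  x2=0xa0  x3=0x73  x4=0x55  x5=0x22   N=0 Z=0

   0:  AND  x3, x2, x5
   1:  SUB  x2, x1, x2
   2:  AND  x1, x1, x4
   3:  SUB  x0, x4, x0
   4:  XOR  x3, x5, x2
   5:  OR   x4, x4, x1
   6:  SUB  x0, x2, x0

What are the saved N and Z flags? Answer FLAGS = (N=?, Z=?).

FLAGS = (N=0, Z=0)

after  0: x0=0x58 x1=0x7d x2=0xa0 x3=0x20 x4=0x55 x5=0x22  N=0 Z=0
after  1: x0=0x58 x1=0x7d x2=0xdd x3=0x20 x4=0x55 x5=0x22  N=1 Z=0
after  2: x0=0x58 x1=0x55 x2=0xdd x3=0x20 x4=0x55 x5=0x22  N=0 Z=0
after  3: x0=0xfd x1=0x55 x2=0xdd x3=0x20 x4=0x55 x5=0x22  N=1 Z=0
after  4: x0=0xfd x1=0x55 x2=0xdd x3=0xff x4=0x55 x5=0x22  N=1 Z=0
after  5: x0=0xfd x1=0x55 x2=0xdd x3=0xff x4=0x55 x5=0x22  N=0 Z=0
-- IRQ taken; context saved, return-PC = 6 --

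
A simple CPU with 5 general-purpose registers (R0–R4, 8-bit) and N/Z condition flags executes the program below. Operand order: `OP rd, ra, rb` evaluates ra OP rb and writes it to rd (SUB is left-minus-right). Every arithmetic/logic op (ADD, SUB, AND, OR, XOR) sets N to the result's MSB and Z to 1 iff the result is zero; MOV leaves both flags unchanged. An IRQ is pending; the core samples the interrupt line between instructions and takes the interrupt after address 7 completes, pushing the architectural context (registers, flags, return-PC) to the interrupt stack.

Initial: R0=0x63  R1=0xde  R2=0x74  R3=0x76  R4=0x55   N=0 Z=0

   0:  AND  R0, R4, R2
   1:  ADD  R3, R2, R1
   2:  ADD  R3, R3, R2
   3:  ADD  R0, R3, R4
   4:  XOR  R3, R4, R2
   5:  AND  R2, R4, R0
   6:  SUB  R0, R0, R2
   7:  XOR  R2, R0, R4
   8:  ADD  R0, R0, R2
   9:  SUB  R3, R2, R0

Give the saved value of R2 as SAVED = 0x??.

after  0: R0=0x54 R1=0xde R2=0x74 R3=0x76 R4=0x55  N=0 Z=0
after  1: R0=0x54 R1=0xde R2=0x74 R3=0x52 R4=0x55  N=0 Z=0
after  2: R0=0x54 R1=0xde R2=0x74 R3=0xc6 R4=0x55  N=1 Z=0
after  3: R0=0x1b R1=0xde R2=0x74 R3=0xc6 R4=0x55  N=0 Z=0
after  4: R0=0x1b R1=0xde R2=0x74 R3=0x21 R4=0x55  N=0 Z=0
after  5: R0=0x1b R1=0xde R2=0x11 R3=0x21 R4=0x55  N=0 Z=0
after  6: R0=0x0a R1=0xde R2=0x11 R3=0x21 R4=0x55  N=0 Z=0
after  7: R0=0x0a R1=0xde R2=0x5f R3=0x21 R4=0x55  N=0 Z=0
-- IRQ taken; context saved, return-PC = 8 --

SAVED = 0x5f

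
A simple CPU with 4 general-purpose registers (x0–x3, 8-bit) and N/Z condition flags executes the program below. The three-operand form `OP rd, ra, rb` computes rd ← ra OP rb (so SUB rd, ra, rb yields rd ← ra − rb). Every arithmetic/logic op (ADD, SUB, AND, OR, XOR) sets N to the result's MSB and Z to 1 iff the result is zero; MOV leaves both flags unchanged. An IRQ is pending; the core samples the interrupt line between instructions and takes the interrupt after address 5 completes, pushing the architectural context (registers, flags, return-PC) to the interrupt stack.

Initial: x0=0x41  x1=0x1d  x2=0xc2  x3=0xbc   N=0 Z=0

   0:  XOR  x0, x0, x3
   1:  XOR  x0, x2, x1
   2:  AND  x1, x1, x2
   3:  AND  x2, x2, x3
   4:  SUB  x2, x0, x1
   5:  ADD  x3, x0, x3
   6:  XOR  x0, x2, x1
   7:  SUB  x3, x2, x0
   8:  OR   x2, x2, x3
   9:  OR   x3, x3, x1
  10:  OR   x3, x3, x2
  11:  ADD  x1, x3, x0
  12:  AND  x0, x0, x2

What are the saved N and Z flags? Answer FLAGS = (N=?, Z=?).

FLAGS = (N=1, Z=0)

after  0: x0=0xfd x1=0x1d x2=0xc2 x3=0xbc  N=1 Z=0
after  1: x0=0xdf x1=0x1d x2=0xc2 x3=0xbc  N=1 Z=0
after  2: x0=0xdf x1=0x00 x2=0xc2 x3=0xbc  N=0 Z=1
after  3: x0=0xdf x1=0x00 x2=0x80 x3=0xbc  N=1 Z=0
after  4: x0=0xdf x1=0x00 x2=0xdf x3=0xbc  N=1 Z=0
after  5: x0=0xdf x1=0x00 x2=0xdf x3=0x9b  N=1 Z=0
-- IRQ taken; context saved, return-PC = 6 --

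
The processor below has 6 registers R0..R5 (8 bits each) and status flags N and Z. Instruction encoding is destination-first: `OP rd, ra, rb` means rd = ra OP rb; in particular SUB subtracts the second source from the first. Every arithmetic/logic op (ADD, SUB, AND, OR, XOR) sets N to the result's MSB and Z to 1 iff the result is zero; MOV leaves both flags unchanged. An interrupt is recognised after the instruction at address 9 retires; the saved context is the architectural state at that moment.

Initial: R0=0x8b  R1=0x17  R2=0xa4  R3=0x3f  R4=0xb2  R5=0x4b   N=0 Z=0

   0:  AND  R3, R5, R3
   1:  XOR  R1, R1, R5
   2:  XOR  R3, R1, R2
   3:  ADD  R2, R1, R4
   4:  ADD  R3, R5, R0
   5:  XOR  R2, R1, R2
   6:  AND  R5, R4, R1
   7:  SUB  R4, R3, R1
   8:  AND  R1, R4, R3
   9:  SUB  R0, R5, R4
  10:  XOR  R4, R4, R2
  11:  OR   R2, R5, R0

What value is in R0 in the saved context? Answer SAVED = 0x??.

after  0: R0=0x8b R1=0x17 R2=0xa4 R3=0x0b R4=0xb2 R5=0x4b  N=0 Z=0
after  1: R0=0x8b R1=0x5c R2=0xa4 R3=0x0b R4=0xb2 R5=0x4b  N=0 Z=0
after  2: R0=0x8b R1=0x5c R2=0xa4 R3=0xf8 R4=0xb2 R5=0x4b  N=1 Z=0
after  3: R0=0x8b R1=0x5c R2=0x0e R3=0xf8 R4=0xb2 R5=0x4b  N=0 Z=0
after  4: R0=0x8b R1=0x5c R2=0x0e R3=0xd6 R4=0xb2 R5=0x4b  N=1 Z=0
after  5: R0=0x8b R1=0x5c R2=0x52 R3=0xd6 R4=0xb2 R5=0x4b  N=0 Z=0
after  6: R0=0x8b R1=0x5c R2=0x52 R3=0xd6 R4=0xb2 R5=0x10  N=0 Z=0
after  7: R0=0x8b R1=0x5c R2=0x52 R3=0xd6 R4=0x7a R5=0x10  N=0 Z=0
after  8: R0=0x8b R1=0x52 R2=0x52 R3=0xd6 R4=0x7a R5=0x10  N=0 Z=0
after  9: R0=0x96 R1=0x52 R2=0x52 R3=0xd6 R4=0x7a R5=0x10  N=1 Z=0
-- IRQ taken; context saved, return-PC = 10 --

SAVED = 0x96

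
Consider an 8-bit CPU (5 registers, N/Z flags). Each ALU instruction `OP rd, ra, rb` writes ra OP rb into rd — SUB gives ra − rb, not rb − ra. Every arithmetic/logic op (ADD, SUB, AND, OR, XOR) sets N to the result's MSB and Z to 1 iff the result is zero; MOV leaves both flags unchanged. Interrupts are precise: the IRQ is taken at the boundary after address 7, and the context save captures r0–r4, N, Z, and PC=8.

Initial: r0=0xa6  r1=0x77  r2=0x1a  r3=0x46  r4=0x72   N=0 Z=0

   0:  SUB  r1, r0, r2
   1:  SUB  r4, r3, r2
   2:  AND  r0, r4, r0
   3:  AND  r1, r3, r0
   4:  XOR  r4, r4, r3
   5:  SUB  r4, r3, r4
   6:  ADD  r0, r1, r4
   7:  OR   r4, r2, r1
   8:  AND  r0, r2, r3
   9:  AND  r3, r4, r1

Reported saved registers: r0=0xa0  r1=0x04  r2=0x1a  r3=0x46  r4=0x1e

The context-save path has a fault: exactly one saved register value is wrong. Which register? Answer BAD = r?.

BAD = r0

after  0: r0=0xa6 r1=0x8c r2=0x1a r3=0x46 r4=0x72  N=1 Z=0
after  1: r0=0xa6 r1=0x8c r2=0x1a r3=0x46 r4=0x2c  N=0 Z=0
after  2: r0=0x24 r1=0x8c r2=0x1a r3=0x46 r4=0x2c  N=0 Z=0
after  3: r0=0x24 r1=0x04 r2=0x1a r3=0x46 r4=0x2c  N=0 Z=0
after  4: r0=0x24 r1=0x04 r2=0x1a r3=0x46 r4=0x6a  N=0 Z=0
after  5: r0=0x24 r1=0x04 r2=0x1a r3=0x46 r4=0xdc  N=1 Z=0
after  6: r0=0xe0 r1=0x04 r2=0x1a r3=0x46 r4=0xdc  N=1 Z=0
after  7: r0=0xe0 r1=0x04 r2=0x1a r3=0x46 r4=0x1e  N=0 Z=0
-- IRQ taken; context saved, return-PC = 8 --
mismatch: r0: reported 0xa0 vs actual 0xe0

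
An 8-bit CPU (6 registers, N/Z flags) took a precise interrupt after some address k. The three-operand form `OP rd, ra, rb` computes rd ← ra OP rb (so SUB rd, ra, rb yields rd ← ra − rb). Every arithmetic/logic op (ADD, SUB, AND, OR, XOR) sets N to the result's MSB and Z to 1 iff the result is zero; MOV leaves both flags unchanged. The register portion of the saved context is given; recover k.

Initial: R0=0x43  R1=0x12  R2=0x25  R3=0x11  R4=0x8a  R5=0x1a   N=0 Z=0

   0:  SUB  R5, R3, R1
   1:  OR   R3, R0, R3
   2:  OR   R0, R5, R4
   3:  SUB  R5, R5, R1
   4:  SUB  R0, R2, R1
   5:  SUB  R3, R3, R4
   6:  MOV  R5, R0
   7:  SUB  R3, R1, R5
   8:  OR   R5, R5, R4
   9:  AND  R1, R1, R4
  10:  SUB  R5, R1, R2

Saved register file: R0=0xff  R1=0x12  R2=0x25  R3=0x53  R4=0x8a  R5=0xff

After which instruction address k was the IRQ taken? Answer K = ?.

after  0: R0=0x43 R1=0x12 R2=0x25 R3=0x11 R4=0x8a R5=0xff  N=1 Z=0
after  1: R0=0x43 R1=0x12 R2=0x25 R3=0x53 R4=0x8a R5=0xff  N=0 Z=0
after  2: R0=0xff R1=0x12 R2=0x25 R3=0x53 R4=0x8a R5=0xff  N=1 Z=0
-- IRQ taken; context saved, return-PC = 3 --

K = 2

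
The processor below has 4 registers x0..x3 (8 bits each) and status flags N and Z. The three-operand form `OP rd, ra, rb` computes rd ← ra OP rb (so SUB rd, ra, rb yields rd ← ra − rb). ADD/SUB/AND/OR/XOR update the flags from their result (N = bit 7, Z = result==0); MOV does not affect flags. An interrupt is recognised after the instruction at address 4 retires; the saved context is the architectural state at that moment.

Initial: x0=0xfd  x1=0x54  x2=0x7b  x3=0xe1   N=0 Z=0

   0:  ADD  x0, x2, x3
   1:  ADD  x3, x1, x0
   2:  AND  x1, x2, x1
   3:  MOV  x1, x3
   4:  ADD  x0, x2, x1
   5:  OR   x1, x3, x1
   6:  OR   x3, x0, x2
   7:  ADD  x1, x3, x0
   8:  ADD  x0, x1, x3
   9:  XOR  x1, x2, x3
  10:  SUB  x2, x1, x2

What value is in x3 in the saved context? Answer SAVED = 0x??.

SAVED = 0xb0

after  0: x0=0x5c x1=0x54 x2=0x7b x3=0xe1  N=0 Z=0
after  1: x0=0x5c x1=0x54 x2=0x7b x3=0xb0  N=1 Z=0
after  2: x0=0x5c x1=0x50 x2=0x7b x3=0xb0  N=0 Z=0
after  3: x0=0x5c x1=0xb0 x2=0x7b x3=0xb0  N=0 Z=0
after  4: x0=0x2b x1=0xb0 x2=0x7b x3=0xb0  N=0 Z=0
-- IRQ taken; context saved, return-PC = 5 --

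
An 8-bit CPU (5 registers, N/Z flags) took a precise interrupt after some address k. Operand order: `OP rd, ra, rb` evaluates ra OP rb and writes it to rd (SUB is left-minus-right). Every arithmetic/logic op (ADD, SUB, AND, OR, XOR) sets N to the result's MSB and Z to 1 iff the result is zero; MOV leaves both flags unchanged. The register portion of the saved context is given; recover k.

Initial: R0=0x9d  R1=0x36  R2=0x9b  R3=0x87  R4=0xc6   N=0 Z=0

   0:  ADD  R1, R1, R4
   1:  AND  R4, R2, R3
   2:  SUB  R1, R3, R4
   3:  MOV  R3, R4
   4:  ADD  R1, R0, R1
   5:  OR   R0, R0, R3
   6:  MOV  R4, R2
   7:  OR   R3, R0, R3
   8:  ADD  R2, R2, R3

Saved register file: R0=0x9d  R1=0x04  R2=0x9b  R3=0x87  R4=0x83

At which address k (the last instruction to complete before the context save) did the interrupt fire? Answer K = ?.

K = 2

after  0: R0=0x9d R1=0xfc R2=0x9b R3=0x87 R4=0xc6  N=1 Z=0
after  1: R0=0x9d R1=0xfc R2=0x9b R3=0x87 R4=0x83  N=1 Z=0
after  2: R0=0x9d R1=0x04 R2=0x9b R3=0x87 R4=0x83  N=0 Z=0
-- IRQ taken; context saved, return-PC = 3 --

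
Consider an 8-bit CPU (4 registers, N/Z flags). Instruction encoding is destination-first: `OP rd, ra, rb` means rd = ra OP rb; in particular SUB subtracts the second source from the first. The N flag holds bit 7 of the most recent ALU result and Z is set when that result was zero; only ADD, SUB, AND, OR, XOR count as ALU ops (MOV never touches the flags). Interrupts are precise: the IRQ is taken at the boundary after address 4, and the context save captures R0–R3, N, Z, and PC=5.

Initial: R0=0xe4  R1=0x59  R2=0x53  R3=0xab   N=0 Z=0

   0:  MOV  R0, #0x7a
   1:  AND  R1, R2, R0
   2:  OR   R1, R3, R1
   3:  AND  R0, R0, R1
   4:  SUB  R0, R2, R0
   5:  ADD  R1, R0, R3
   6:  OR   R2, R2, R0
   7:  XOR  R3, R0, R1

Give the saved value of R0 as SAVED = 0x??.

SAVED = 0xd9

after  0: R0=0x7a R1=0x59 R2=0x53 R3=0xab  N=0 Z=0
after  1: R0=0x7a R1=0x52 R2=0x53 R3=0xab  N=0 Z=0
after  2: R0=0x7a R1=0xfb R2=0x53 R3=0xab  N=1 Z=0
after  3: R0=0x7a R1=0xfb R2=0x53 R3=0xab  N=0 Z=0
after  4: R0=0xd9 R1=0xfb R2=0x53 R3=0xab  N=1 Z=0
-- IRQ taken; context saved, return-PC = 5 --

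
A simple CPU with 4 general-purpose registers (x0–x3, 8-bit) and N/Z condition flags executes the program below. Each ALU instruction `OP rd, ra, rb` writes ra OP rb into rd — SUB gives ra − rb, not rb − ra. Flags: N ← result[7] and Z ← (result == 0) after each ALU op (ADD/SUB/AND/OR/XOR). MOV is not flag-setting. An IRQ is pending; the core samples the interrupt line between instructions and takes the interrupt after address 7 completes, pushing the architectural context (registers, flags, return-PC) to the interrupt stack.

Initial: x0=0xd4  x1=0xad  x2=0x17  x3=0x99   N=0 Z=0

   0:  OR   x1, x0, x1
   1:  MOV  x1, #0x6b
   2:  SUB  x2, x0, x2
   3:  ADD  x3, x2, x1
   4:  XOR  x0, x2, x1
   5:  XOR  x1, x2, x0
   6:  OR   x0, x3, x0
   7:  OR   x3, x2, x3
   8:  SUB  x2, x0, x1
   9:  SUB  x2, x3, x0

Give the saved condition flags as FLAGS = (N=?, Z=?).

after  0: x0=0xd4 x1=0xfd x2=0x17 x3=0x99  N=1 Z=0
after  1: x0=0xd4 x1=0x6b x2=0x17 x3=0x99  N=1 Z=0
after  2: x0=0xd4 x1=0x6b x2=0xbd x3=0x99  N=1 Z=0
after  3: x0=0xd4 x1=0x6b x2=0xbd x3=0x28  N=0 Z=0
after  4: x0=0xd6 x1=0x6b x2=0xbd x3=0x28  N=1 Z=0
after  5: x0=0xd6 x1=0x6b x2=0xbd x3=0x28  N=0 Z=0
after  6: x0=0xfe x1=0x6b x2=0xbd x3=0x28  N=1 Z=0
after  7: x0=0xfe x1=0x6b x2=0xbd x3=0xbd  N=1 Z=0
-- IRQ taken; context saved, return-PC = 8 --

FLAGS = (N=1, Z=0)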